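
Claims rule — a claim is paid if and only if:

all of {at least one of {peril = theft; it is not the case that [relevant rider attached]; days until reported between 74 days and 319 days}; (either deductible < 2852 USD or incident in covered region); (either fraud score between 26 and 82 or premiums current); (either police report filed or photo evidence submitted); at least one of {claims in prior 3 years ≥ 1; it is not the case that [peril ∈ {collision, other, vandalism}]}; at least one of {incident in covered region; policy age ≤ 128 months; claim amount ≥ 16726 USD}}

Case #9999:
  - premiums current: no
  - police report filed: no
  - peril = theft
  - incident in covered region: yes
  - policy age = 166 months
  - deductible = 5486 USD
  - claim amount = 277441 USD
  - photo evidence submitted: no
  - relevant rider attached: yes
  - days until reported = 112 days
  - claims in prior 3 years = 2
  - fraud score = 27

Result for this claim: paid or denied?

Denied

Atomic conditions:
  peril = theft: theft == theft is true
  relevant rider attached: yes → true
  days until reported between 74 days and 319 days: 112 in [74, 319] is true
  deductible < 2852 USD: 5486 < 2852 is false
  incident in covered region: yes → true
  fraud score between 26 and 82: 27 in [26, 82] is true
  premiums current: no → false
  police report filed: no → false
  photo evidence submitted: no → false
  claims in prior 3 years ≥ 1: 2 ≥ 1 is true
  peril ∈ {collision, other, vandalism}: theft is not in the set → false
  policy age ≤ 128 months: 166 ≤ 128 is false
  claim amount ≥ 16726 USD: 277441 ≥ 16726 is true
Combine:
[1.2] NOT true = false
[1] true OR false OR true = true
[2] false OR true = true
[3] true OR false = true
[4] false OR false = false
[5.2] NOT false = true
[5] true OR true = true
[6] true OR false OR true = true
[root] true AND true AND true AND false AND true AND true = false
Overall: false → denied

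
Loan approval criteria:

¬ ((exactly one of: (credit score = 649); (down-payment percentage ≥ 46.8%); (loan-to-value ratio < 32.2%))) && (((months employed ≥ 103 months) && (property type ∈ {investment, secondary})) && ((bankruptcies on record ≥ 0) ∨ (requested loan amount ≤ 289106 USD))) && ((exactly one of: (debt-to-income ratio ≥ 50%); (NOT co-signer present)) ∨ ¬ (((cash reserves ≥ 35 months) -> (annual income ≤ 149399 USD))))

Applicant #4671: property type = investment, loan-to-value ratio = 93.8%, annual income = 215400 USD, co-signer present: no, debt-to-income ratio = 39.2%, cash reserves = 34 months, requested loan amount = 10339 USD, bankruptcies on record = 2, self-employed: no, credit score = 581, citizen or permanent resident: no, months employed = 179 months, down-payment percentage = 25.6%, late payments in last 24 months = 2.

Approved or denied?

Approved

Atomic conditions:
  credit score = 649: 581 == 649 is false
  down-payment percentage ≥ 46.8%: 25.6 ≥ 46.8 is false
  loan-to-value ratio < 32.2%: 93.8 < 32.2 is false
  months employed ≥ 103 months: 179 ≥ 103 is true
  property type ∈ {investment, secondary}: investment is in the set → true
  bankruptcies on record ≥ 0: 2 ≥ 0 is true
  requested loan amount ≤ 289106 USD: 10339 ≤ 289106 is true
  debt-to-income ratio ≥ 50%: 39.2 ≥ 50 is false
  NOT co-signer present: no → true
  cash reserves ≥ 35 months: 34 ≥ 35 is false
  annual income ≤ 149399 USD: 215400 ≤ 149399 is false
Combine:
[1.1] exactly-one(false, false, false) = false
[1] NOT false = true
[2.1] true AND true = true
[2.2] true OR true = true
[2] true AND true = true
[3.1] exactly-one(false, true) = true
[3.2.1] false → false (antecedent false ⇒ implication holds) = true
[3.2] NOT true = false
[3] true OR false = true
[root] true AND true AND true = true
Overall: true → approved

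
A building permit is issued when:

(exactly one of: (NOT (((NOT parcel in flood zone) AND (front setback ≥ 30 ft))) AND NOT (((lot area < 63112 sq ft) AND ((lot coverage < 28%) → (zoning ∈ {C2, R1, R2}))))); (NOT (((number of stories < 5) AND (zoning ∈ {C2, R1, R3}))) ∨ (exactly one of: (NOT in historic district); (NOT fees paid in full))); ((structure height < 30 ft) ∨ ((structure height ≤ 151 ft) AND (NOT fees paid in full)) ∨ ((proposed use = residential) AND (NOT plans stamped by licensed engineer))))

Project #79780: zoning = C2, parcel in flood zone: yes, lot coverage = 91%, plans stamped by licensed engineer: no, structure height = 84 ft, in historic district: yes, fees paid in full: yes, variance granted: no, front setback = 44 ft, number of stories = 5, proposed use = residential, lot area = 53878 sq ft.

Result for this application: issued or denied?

Atomic conditions:
  NOT parcel in flood zone: yes → false
  front setback ≥ 30 ft: 44 ≥ 30 is true
  lot area < 63112 sq ft: 53878 < 63112 is true
  lot coverage < 28%: 91 < 28 is false
  zoning ∈ {C2, R1, R2}: C2 is in the set → true
  number of stories < 5: 5 < 5 is false
  zoning ∈ {C2, R1, R3}: C2 is in the set → true
  NOT in historic district: yes → false
  NOT fees paid in full: yes → false
  structure height < 30 ft: 84 < 30 is false
  structure height ≤ 151 ft: 84 ≤ 151 is true
  proposed use = residential: residential == residential is true
  NOT plans stamped by licensed engineer: no → true
Combine:
[1.1.1] false AND true = false
[1.1] NOT false = true
[1.2.1.2] false → true (antecedent false ⇒ implication holds) = true
[1.2.1] true AND true = true
[1.2] NOT true = false
[1] true AND false = false
[2.1.1] false AND true = false
[2.1] NOT false = true
[2.2] exactly-one(false, false) = false
[2] true OR false = true
[3.2] true AND false = false
[3.3] true AND true = true
[3] false OR false OR true = true
[root] exactly-one(false, true, true) = false
Overall: false → denied

Denied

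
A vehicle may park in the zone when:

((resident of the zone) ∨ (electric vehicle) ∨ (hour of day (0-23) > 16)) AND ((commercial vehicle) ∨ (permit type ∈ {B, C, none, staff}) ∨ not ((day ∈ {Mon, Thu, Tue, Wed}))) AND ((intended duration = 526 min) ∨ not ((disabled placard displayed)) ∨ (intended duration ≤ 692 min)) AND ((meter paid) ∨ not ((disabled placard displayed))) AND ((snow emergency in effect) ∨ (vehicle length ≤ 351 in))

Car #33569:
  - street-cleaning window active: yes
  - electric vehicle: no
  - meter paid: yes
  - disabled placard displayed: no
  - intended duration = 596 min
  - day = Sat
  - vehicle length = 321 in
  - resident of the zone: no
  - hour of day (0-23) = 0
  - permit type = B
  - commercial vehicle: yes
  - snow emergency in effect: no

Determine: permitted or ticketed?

Ticketed

Atomic conditions:
  resident of the zone: no → false
  electric vehicle: no → false
  hour of day (0-23) > 16: 0 > 16 is false
  commercial vehicle: yes → true
  permit type ∈ {B, C, none, staff}: B is in the set → true
  day ∈ {Mon, Thu, Tue, Wed}: Sat is not in the set → false
  intended duration = 526 min: 596 == 526 is false
  disabled placard displayed: no → false
  intended duration ≤ 692 min: 596 ≤ 692 is true
  meter paid: yes → true
  snow emergency in effect: no → false
  vehicle length ≤ 351 in: 321 ≤ 351 is true
Combine:
[1] false OR false OR false = false
[2.3] NOT false = true
[2] true OR true OR true = true
[3.2] NOT false = true
[3] false OR true OR true = true
[4.2] NOT false = true
[4] true OR true = true
[5] false OR true = true
[root] false AND true AND true AND true AND true = false
Overall: false → ticketed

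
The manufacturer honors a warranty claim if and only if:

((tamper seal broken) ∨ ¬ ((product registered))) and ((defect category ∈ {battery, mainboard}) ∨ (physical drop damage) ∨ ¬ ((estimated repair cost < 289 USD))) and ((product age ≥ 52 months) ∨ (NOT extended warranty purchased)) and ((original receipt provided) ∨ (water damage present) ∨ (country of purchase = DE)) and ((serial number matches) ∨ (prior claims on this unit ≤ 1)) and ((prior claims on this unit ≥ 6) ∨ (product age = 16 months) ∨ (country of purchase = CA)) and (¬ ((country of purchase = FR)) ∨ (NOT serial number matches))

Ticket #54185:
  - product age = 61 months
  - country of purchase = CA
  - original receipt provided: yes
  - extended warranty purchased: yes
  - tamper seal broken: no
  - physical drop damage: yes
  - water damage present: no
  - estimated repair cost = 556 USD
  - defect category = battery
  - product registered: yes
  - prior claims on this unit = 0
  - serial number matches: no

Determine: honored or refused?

Refused

Atomic conditions:
  tamper seal broken: no → false
  product registered: yes → true
  defect category ∈ {battery, mainboard}: battery is in the set → true
  physical drop damage: yes → true
  estimated repair cost < 289 USD: 556 < 289 is false
  product age ≥ 52 months: 61 ≥ 52 is true
  NOT extended warranty purchased: yes → false
  original receipt provided: yes → true
  water damage present: no → false
  country of purchase = DE: CA == DE is false
  serial number matches: no → false
  prior claims on this unit ≤ 1: 0 ≤ 1 is true
  prior claims on this unit ≥ 6: 0 ≥ 6 is false
  product age = 16 months: 61 == 16 is false
  country of purchase = CA: CA == CA is true
  country of purchase = FR: CA == FR is false
  NOT serial number matches: no → true
Combine:
[1.2] NOT true = false
[1] false OR false = false
[2.3] NOT false = true
[2] true OR true OR true = true
[3] true OR false = true
[4] true OR false OR false = true
[5] false OR true = true
[6] false OR false OR true = true
[7.1] NOT false = true
[7] true OR true = true
[root] false AND true AND true AND true AND true AND true AND true = false
Overall: false → refused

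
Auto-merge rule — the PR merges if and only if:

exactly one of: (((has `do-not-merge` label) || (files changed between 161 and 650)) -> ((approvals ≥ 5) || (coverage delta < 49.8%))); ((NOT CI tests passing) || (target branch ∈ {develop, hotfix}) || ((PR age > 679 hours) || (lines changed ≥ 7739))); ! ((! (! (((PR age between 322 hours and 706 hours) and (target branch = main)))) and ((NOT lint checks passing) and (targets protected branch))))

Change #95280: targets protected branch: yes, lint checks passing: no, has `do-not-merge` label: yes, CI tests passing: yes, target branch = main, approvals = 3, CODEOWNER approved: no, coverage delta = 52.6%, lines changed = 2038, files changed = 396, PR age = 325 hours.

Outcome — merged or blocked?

Atomic conditions:
  has `do-not-merge` label: yes → true
  files changed between 161 and 650: 396 in [161, 650] is true
  approvals ≥ 5: 3 ≥ 5 is false
  coverage delta < 49.8%: 52.6 < 49.8 is false
  NOT CI tests passing: yes → false
  target branch ∈ {develop, hotfix}: main is not in the set → false
  PR age > 679 hours: 325 > 679 is false
  lines changed ≥ 7739: 2038 ≥ 7739 is false
  PR age between 322 hours and 706 hours: 325 in [322, 706] is true
  target branch = main: main == main is true
  NOT lint checks passing: no → true
  targets protected branch: yes → true
Combine:
[1.1] true OR true = true
[1.2] false OR false = false
[1] true → false = false
[2.3] false OR false = false
[2] false OR false OR false = false
[3.1.1.1.1] true AND true = true
[3.1.1.1] NOT true = false
[3.1.1] NOT false = true
[3.1.2] true AND true = true
[3.1] true AND true = true
[3] NOT true = false
[root] exactly-one(false, false, false) = false
Overall: false → blocked

Blocked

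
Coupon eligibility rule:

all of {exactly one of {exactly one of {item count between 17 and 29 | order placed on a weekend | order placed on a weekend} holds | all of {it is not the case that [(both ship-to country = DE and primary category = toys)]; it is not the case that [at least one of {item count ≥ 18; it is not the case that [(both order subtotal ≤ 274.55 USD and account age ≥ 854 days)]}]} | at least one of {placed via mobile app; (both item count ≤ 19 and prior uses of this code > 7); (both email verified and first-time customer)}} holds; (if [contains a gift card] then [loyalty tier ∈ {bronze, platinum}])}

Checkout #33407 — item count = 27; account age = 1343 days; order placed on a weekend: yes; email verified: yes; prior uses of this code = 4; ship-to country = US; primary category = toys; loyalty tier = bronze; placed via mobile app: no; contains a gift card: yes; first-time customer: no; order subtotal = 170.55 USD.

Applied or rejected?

Rejected

Atomic conditions:
  item count between 17 and 29: 27 in [17, 29] is true
  order placed on a weekend: yes → true
  ship-to country = DE: US == DE is false
  primary category = toys: toys == toys is true
  item count ≥ 18: 27 ≥ 18 is true
  order subtotal ≤ 274.55 USD: 170.55 ≤ 274.55 is true
  account age ≥ 854 days: 1343 ≥ 854 is true
  placed via mobile app: no → false
  item count ≤ 19: 27 ≤ 19 is false
  prior uses of this code > 7: 4 > 7 is false
  email verified: yes → true
  first-time customer: no → false
  contains a gift card: yes → true
  loyalty tier ∈ {bronze, platinum}: bronze is in the set → true
Combine:
[1.1] exactly-one(true, true, true) = false
[1.2.1.1] false AND true = false
[1.2.1] NOT false = true
[1.2.2.1.2.1] true AND true = true
[1.2.2.1.2] NOT true = false
[1.2.2.1] true OR false = true
[1.2.2] NOT true = false
[1.2] true AND false = false
[1.3.2] false AND false = false
[1.3.3] true AND false = false
[1.3] false OR false OR false = false
[1] exactly-one(false, false, false) = false
[2] true → true = true
[root] false AND true = false
Overall: false → rejected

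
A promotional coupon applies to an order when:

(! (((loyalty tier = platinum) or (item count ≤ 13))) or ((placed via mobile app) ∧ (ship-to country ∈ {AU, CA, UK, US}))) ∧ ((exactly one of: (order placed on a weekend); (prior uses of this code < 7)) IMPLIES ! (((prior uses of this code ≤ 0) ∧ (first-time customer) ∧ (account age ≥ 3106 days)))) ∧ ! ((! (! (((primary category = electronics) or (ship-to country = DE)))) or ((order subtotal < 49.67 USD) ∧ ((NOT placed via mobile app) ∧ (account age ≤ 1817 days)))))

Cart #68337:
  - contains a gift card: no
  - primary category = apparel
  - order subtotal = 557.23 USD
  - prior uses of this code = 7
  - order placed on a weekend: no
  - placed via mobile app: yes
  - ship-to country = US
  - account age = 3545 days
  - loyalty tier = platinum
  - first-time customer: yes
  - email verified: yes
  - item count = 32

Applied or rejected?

Applied

Atomic conditions:
  loyalty tier = platinum: platinum == platinum is true
  item count ≤ 13: 32 ≤ 13 is false
  placed via mobile app: yes → true
  ship-to country ∈ {AU, CA, UK, US}: US is in the set → true
  order placed on a weekend: no → false
  prior uses of this code < 7: 7 < 7 is false
  prior uses of this code ≤ 0: 7 ≤ 0 is false
  first-time customer: yes → true
  account age ≥ 3106 days: 3545 ≥ 3106 is true
  primary category = electronics: apparel == electronics is false
  ship-to country = DE: US == DE is false
  order subtotal < 49.67 USD: 557.23 < 49.67 is false
  NOT placed via mobile app: yes → false
  account age ≤ 1817 days: 3545 ≤ 1817 is false
Combine:
[1.1.1] true OR false = true
[1.1] NOT true = false
[1.2] true AND true = true
[1] false OR true = true
[2.1] exactly-one(false, false) = false
[2.2.1] false AND true AND true = false
[2.2] NOT false = true
[2] false → true (antecedent false ⇒ implication holds) = true
[3.1.1.1.1] false OR false = false
[3.1.1.1] NOT false = true
[3.1.1] NOT true = false
[3.1.2.2] false AND false = false
[3.1.2] false AND false = false
[3.1] false OR false = false
[3] NOT false = true
[root] true AND true AND true = true
Overall: true → applied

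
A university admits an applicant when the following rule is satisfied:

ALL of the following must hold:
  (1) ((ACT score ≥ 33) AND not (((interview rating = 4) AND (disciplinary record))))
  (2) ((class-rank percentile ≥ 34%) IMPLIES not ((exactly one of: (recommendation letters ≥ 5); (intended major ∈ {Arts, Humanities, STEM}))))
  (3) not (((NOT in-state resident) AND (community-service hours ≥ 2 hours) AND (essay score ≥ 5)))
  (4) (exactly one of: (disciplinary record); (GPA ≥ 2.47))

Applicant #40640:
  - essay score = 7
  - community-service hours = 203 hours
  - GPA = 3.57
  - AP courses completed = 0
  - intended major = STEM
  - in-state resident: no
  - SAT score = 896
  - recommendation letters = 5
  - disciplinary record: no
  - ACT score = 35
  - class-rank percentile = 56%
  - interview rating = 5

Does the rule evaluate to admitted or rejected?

Atomic conditions:
  ACT score ≥ 33: 35 ≥ 33 is true
  interview rating = 4: 5 == 4 is false
  disciplinary record: no → false
  class-rank percentile ≥ 34%: 56 ≥ 34 is true
  recommendation letters ≥ 5: 5 ≥ 5 is true
  intended major ∈ {Arts, Humanities, STEM}: STEM is in the set → true
  NOT in-state resident: no → true
  community-service hours ≥ 2 hours: 203 ≥ 2 is true
  essay score ≥ 5: 7 ≥ 5 is true
  GPA ≥ 2.47: 3.57 ≥ 2.47 is true
Combine:
[1.2.1] false AND false = false
[1.2] NOT false = true
[1] true AND true = true
[2.2.1] exactly-one(true, true) = false
[2.2] NOT false = true
[2] true → true = true
[3.1] true AND true AND true = true
[3] NOT true = false
[4] exactly-one(false, true) = true
[root] true AND true AND false AND true = false
Overall: false → rejected

Rejected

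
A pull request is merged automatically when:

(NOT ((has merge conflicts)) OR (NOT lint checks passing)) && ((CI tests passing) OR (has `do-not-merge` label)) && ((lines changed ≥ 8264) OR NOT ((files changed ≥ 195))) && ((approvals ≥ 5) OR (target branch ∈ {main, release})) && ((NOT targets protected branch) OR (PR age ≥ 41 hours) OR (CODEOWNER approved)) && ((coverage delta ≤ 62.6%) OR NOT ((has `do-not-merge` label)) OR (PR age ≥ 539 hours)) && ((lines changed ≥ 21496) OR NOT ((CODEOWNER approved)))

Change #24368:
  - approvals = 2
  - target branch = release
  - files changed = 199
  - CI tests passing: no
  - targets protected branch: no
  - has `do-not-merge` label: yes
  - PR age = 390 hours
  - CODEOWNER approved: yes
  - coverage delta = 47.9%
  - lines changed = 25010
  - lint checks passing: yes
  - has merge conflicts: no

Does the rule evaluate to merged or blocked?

Merged

Atomic conditions:
  has merge conflicts: no → false
  NOT lint checks passing: yes → false
  CI tests passing: no → false
  has `do-not-merge` label: yes → true
  lines changed ≥ 8264: 25010 ≥ 8264 is true
  files changed ≥ 195: 199 ≥ 195 is true
  approvals ≥ 5: 2 ≥ 5 is false
  target branch ∈ {main, release}: release is in the set → true
  NOT targets protected branch: no → true
  PR age ≥ 41 hours: 390 ≥ 41 is true
  CODEOWNER approved: yes → true
  coverage delta ≤ 62.6%: 47.9 ≤ 62.6 is true
  PR age ≥ 539 hours: 390 ≥ 539 is false
  lines changed ≥ 21496: 25010 ≥ 21496 is true
Combine:
[1.1] NOT false = true
[1] true OR false = true
[2] false OR true = true
[3.2] NOT true = false
[3] true OR false = true
[4] false OR true = true
[5] true OR true OR true = true
[6.2] NOT true = false
[6] true OR false OR false = true
[7.2] NOT true = false
[7] true OR false = true
[root] true AND true AND true AND true AND true AND true AND true = true
Overall: true → merged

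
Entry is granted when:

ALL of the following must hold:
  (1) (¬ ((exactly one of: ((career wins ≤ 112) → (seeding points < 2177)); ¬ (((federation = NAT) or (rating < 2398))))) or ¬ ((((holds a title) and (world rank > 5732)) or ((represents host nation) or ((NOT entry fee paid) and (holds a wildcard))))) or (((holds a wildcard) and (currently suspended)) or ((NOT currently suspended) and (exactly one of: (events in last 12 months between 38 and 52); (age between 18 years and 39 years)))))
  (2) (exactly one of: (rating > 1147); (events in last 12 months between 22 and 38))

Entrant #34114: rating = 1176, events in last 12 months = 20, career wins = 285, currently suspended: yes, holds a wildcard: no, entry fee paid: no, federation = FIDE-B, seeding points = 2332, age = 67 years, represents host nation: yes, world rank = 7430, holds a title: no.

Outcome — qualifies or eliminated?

Atomic conditions:
  career wins ≤ 112: 285 ≤ 112 is false
  seeding points < 2177: 2332 < 2177 is false
  federation = NAT: FIDE-B == NAT is false
  rating < 2398: 1176 < 2398 is true
  holds a title: no → false
  world rank > 5732: 7430 > 5732 is true
  represents host nation: yes → true
  NOT entry fee paid: no → true
  holds a wildcard: no → false
  currently suspended: yes → true
  NOT currently suspended: yes → false
  events in last 12 months between 38 and 52: 20 in [38, 52] is false
  age between 18 years and 39 years: 67 in [18, 39] is false
  rating > 1147: 1176 > 1147 is true
  events in last 12 months between 22 and 38: 20 in [22, 38] is false
Combine:
[1.1.1.1] false → false (antecedent false ⇒ implication holds) = true
[1.1.1.2.1] false OR true = true
[1.1.1.2] NOT true = false
[1.1.1] exactly-one(true, false) = true
[1.1] NOT true = false
[1.2.1.1] false AND true = false
[1.2.1.2.2] true AND false = false
[1.2.1.2] true OR false = true
[1.2.1] false OR true = true
[1.2] NOT true = false
[1.3.1] false AND true = false
[1.3.2.2] exactly-one(false, false) = false
[1.3.2] false AND false = false
[1.3] false OR false = false
[1] false OR false OR false = false
[2] exactly-one(true, false) = true
[root] false AND true = false
Overall: false → eliminated

Eliminated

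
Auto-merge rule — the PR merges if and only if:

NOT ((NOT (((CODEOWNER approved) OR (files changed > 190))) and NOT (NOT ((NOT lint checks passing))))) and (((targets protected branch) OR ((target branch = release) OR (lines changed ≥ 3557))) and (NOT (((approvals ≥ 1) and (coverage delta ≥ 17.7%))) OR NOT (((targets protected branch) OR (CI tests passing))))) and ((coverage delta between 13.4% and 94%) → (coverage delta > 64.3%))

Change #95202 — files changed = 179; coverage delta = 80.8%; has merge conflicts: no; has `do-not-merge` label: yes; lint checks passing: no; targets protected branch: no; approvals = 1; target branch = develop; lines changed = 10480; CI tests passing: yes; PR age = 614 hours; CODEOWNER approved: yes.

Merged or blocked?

Atomic conditions:
  CODEOWNER approved: yes → true
  files changed > 190: 179 > 190 is false
  NOT lint checks passing: no → true
  targets protected branch: no → false
  target branch = release: develop == release is false
  lines changed ≥ 3557: 10480 ≥ 3557 is true
  approvals ≥ 1: 1 ≥ 1 is true
  coverage delta ≥ 17.7%: 80.8 ≥ 17.7 is true
  CI tests passing: yes → true
  coverage delta between 13.4% and 94%: 80.8 in [13.4, 94] is true
  coverage delta > 64.3%: 80.8 > 64.3 is true
Combine:
[1.1.1.1] true OR false = true
[1.1.1] NOT true = false
[1.1.2.1] NOT true = false
[1.1.2] NOT false = true
[1.1] false AND true = false
[1] NOT false = true
[2.1.2] false OR true = true
[2.1] false OR true = true
[2.2.1.1] true AND true = true
[2.2.1] NOT true = false
[2.2.2.1] false OR true = true
[2.2.2] NOT true = false
[2.2] false OR false = false
[2] true AND false = false
[3] true → true = true
[root] true AND false AND true = false
Overall: false → blocked

Blocked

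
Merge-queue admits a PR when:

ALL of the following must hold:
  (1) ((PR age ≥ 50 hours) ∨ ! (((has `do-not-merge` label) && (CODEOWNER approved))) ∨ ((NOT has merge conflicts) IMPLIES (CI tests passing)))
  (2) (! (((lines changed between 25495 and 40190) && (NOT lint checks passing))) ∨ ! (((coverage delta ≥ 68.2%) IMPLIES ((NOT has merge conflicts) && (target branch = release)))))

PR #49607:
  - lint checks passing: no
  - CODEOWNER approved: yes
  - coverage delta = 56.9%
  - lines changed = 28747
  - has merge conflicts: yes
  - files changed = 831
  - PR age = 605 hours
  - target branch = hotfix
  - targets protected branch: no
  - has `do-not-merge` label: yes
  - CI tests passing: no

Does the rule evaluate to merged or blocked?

Blocked

Atomic conditions:
  PR age ≥ 50 hours: 605 ≥ 50 is true
  has `do-not-merge` label: yes → true
  CODEOWNER approved: yes → true
  NOT has merge conflicts: yes → false
  CI tests passing: no → false
  lines changed between 25495 and 40190: 28747 in [25495, 40190] is true
  NOT lint checks passing: no → true
  coverage delta ≥ 68.2%: 56.9 ≥ 68.2 is false
  target branch = release: hotfix == release is false
Combine:
[1.2.1] true AND true = true
[1.2] NOT true = false
[1.3] false → false (antecedent false ⇒ implication holds) = true
[1] true OR false OR true = true
[2.1.1] true AND true = true
[2.1] NOT true = false
[2.2.1.2] false AND false = false
[2.2.1] false → false (antecedent false ⇒ implication holds) = true
[2.2] NOT true = false
[2] false OR false = false
[root] true AND false = false
Overall: false → blocked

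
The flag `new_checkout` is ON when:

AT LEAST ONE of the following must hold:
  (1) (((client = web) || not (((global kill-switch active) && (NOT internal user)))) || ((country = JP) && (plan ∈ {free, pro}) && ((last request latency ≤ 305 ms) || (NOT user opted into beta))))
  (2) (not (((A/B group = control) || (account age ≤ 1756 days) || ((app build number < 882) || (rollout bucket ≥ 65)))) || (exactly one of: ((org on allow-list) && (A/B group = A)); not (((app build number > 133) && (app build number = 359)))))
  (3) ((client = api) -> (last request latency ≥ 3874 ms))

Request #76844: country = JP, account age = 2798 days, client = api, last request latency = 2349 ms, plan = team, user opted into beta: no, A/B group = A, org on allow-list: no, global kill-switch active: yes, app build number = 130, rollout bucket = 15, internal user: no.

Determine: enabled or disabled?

Enabled

Atomic conditions:
  client = web: api == web is false
  global kill-switch active: yes → true
  NOT internal user: no → true
  country = JP: JP == JP is true
  plan ∈ {free, pro}: team is not in the set → false
  last request latency ≤ 305 ms: 2349 ≤ 305 is false
  NOT user opted into beta: no → true
  A/B group = control: A == control is false
  account age ≤ 1756 days: 2798 ≤ 1756 is false
  app build number < 882: 130 < 882 is true
  rollout bucket ≥ 65: 15 ≥ 65 is false
  org on allow-list: no → false
  A/B group = A: A == A is true
  app build number > 133: 130 > 133 is false
  app build number = 359: 130 == 359 is false
  client = api: api == api is true
  last request latency ≥ 3874 ms: 2349 ≥ 3874 is false
Combine:
[1.1.2.1] true AND true = true
[1.1.2] NOT true = false
[1.1] false OR false = false
[1.2.3] false OR true = true
[1.2] true AND false AND true = false
[1] false OR false = false
[2.1.1.3] true OR false = true
[2.1.1] false OR false OR true = true
[2.1] NOT true = false
[2.2.1] false AND true = false
[2.2.2.1] false AND false = false
[2.2.2] NOT false = true
[2.2] exactly-one(false, true) = true
[2] false OR true = true
[3] true → false = false
[root] false OR true OR false = true
Overall: true → enabled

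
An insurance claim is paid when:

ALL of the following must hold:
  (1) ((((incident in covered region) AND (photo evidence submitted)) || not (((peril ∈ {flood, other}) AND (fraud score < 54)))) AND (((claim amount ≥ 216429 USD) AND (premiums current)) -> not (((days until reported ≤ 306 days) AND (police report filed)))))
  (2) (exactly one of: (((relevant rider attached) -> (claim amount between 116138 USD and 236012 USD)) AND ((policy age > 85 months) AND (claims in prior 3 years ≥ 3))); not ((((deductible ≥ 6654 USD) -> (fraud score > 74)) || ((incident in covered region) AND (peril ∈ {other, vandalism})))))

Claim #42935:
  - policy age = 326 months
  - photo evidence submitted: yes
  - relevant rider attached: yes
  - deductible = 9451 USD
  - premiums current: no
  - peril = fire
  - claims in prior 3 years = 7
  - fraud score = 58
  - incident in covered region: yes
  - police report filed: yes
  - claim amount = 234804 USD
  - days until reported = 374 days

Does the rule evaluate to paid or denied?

Denied

Atomic conditions:
  incident in covered region: yes → true
  photo evidence submitted: yes → true
  peril ∈ {flood, other}: fire is not in the set → false
  fraud score < 54: 58 < 54 is false
  claim amount ≥ 216429 USD: 234804 ≥ 216429 is true
  premiums current: no → false
  days until reported ≤ 306 days: 374 ≤ 306 is false
  police report filed: yes → true
  relevant rider attached: yes → true
  claim amount between 116138 USD and 236012 USD: 234804 in [116138, 236012] is true
  policy age > 85 months: 326 > 85 is true
  claims in prior 3 years ≥ 3: 7 ≥ 3 is true
  deductible ≥ 6654 USD: 9451 ≥ 6654 is true
  fraud score > 74: 58 > 74 is false
  peril ∈ {other, vandalism}: fire is not in the set → false
Combine:
[1.1.1] true AND true = true
[1.1.2.1] false AND false = false
[1.1.2] NOT false = true
[1.1] true OR true = true
[1.2.1] true AND false = false
[1.2.2.1] false AND true = false
[1.2.2] NOT false = true
[1.2] false → true (antecedent false ⇒ implication holds) = true
[1] true AND true = true
[2.1.1] true → true = true
[2.1.2] true AND true = true
[2.1] true AND true = true
[2.2.1.1] true → false = false
[2.2.1.2] true AND false = false
[2.2.1] false OR false = false
[2.2] NOT false = true
[2] exactly-one(true, true) = false
[root] true AND false = false
Overall: false → denied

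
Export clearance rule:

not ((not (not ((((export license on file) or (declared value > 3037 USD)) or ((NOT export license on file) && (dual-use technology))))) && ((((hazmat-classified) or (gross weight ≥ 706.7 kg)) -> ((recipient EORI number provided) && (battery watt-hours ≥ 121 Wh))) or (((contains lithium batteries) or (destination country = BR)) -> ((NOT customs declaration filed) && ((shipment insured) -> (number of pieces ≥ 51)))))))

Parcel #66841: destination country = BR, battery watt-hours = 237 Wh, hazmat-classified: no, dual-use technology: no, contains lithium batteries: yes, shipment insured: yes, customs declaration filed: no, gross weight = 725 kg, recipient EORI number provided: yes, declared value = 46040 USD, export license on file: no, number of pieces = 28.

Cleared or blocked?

Atomic conditions:
  export license on file: no → false
  declared value > 3037 USD: 46040 > 3037 is true
  NOT export license on file: no → true
  dual-use technology: no → false
  hazmat-classified: no → false
  gross weight ≥ 706.7 kg: 725 ≥ 706.7 is true
  recipient EORI number provided: yes → true
  battery watt-hours ≥ 121 Wh: 237 ≥ 121 is true
  contains lithium batteries: yes → true
  destination country = BR: BR == BR is true
  NOT customs declaration filed: no → true
  shipment insured: yes → true
  number of pieces ≥ 51: 28 ≥ 51 is false
Combine:
[1.1.1.1.1] false OR true = true
[1.1.1.1.2] true AND false = false
[1.1.1.1] true OR false = true
[1.1.1] NOT true = false
[1.1] NOT false = true
[1.2.1.1] false OR true = true
[1.2.1.2] true AND true = true
[1.2.1] true → true = true
[1.2.2.1] true OR true = true
[1.2.2.2.2] true → false = false
[1.2.2.2] true AND false = false
[1.2.2] true → false = false
[1.2] true OR false = true
[1] true AND true = true
[root] NOT true = false
Overall: false → blocked

Blocked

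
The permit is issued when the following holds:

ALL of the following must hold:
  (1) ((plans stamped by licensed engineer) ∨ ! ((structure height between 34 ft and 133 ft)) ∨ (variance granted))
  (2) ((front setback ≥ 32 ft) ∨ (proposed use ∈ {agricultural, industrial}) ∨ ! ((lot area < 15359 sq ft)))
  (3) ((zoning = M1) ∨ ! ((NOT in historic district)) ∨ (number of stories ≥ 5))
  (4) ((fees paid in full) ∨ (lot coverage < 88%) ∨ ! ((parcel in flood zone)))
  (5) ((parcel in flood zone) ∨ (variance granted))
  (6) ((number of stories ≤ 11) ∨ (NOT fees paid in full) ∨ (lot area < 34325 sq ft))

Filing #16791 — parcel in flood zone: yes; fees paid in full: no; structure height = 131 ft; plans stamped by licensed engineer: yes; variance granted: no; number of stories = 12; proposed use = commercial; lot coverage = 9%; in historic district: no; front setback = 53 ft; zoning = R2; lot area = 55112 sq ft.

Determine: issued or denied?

Issued

Atomic conditions:
  plans stamped by licensed engineer: yes → true
  structure height between 34 ft and 133 ft: 131 in [34, 133] is true
  variance granted: no → false
  front setback ≥ 32 ft: 53 ≥ 32 is true
  proposed use ∈ {agricultural, industrial}: commercial is not in the set → false
  lot area < 15359 sq ft: 55112 < 15359 is false
  zoning = M1: R2 == M1 is false
  NOT in historic district: no → true
  number of stories ≥ 5: 12 ≥ 5 is true
  fees paid in full: no → false
  lot coverage < 88%: 9 < 88 is true
  parcel in flood zone: yes → true
  number of stories ≤ 11: 12 ≤ 11 is false
  NOT fees paid in full: no → true
  lot area < 34325 sq ft: 55112 < 34325 is false
Combine:
[1.2] NOT true = false
[1] true OR false OR false = true
[2.3] NOT false = true
[2] true OR false OR true = true
[3.2] NOT true = false
[3] false OR false OR true = true
[4.3] NOT true = false
[4] false OR true OR false = true
[5] true OR false = true
[6] false OR true OR false = true
[root] true AND true AND true AND true AND true AND true = true
Overall: true → issued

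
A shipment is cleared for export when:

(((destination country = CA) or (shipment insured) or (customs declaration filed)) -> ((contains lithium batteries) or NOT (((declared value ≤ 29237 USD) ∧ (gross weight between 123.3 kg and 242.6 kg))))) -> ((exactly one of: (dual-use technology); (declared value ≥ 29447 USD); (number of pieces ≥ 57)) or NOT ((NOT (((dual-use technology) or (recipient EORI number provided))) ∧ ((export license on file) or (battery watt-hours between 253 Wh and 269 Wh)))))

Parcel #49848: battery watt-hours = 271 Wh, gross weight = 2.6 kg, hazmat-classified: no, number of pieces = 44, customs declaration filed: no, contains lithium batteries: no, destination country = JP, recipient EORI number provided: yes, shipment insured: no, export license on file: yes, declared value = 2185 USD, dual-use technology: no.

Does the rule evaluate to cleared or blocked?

Cleared

Atomic conditions:
  destination country = CA: JP == CA is false
  shipment insured: no → false
  customs declaration filed: no → false
  contains lithium batteries: no → false
  declared value ≤ 29237 USD: 2185 ≤ 29237 is true
  gross weight between 123.3 kg and 242.6 kg: 2.6 in [123.3, 242.6] is false
  dual-use technology: no → false
  declared value ≥ 29447 USD: 2185 ≥ 29447 is false
  number of pieces ≥ 57: 44 ≥ 57 is false
  recipient EORI number provided: yes → true
  export license on file: yes → true
  battery watt-hours between 253 Wh and 269 Wh: 271 in [253, 269] is false
Combine:
[1.1] false OR false OR false = false
[1.2.2.1] true AND false = false
[1.2.2] NOT false = true
[1.2] false OR true = true
[1] false → true (antecedent false ⇒ implication holds) = true
[2.1] exactly-one(false, false, false) = false
[2.2.1.1.1] false OR true = true
[2.2.1.1] NOT true = false
[2.2.1.2] true OR false = true
[2.2.1] false AND true = false
[2.2] NOT false = true
[2] false OR true = true
[root] true → true = true
Overall: true → cleared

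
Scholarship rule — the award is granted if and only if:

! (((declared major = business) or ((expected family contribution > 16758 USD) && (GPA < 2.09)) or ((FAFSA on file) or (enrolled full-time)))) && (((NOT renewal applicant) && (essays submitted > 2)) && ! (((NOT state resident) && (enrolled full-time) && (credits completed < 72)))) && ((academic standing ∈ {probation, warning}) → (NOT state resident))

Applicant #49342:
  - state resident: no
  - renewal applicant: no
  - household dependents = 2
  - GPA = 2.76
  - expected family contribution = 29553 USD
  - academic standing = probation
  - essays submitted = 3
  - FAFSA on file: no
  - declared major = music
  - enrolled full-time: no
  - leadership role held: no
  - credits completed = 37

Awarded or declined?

Awarded

Atomic conditions:
  declared major = business: music == business is false
  expected family contribution > 16758 USD: 29553 > 16758 is true
  GPA < 2.09: 2.76 < 2.09 is false
  FAFSA on file: no → false
  enrolled full-time: no → false
  NOT renewal applicant: no → true
  essays submitted > 2: 3 > 2 is true
  NOT state resident: no → true
  credits completed < 72: 37 < 72 is true
  academic standing ∈ {probation, warning}: probation is in the set → true
Combine:
[1.1.2] true AND false = false
[1.1.3] false OR false = false
[1.1] false OR false OR false = false
[1] NOT false = true
[2.1] true AND true = true
[2.2.1] true AND false AND true = false
[2.2] NOT false = true
[2] true AND true = true
[3] true → true = true
[root] true AND true AND true = true
Overall: true → awarded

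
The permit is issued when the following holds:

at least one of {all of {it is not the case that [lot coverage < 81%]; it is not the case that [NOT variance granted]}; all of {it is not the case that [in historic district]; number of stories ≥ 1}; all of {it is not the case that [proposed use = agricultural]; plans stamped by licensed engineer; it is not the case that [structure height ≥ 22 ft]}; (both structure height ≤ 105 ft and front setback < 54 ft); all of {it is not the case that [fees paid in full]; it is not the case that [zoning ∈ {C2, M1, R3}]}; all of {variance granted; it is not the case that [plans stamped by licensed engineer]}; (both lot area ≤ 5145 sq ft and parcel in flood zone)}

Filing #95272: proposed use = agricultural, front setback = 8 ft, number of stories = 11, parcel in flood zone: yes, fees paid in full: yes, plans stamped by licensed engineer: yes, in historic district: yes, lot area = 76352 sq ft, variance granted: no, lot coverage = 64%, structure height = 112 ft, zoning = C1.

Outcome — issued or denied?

Atomic conditions:
  lot coverage < 81%: 64 < 81 is true
  NOT variance granted: no → true
  in historic district: yes → true
  number of stories ≥ 1: 11 ≥ 1 is true
  proposed use = agricultural: agricultural == agricultural is true
  plans stamped by licensed engineer: yes → true
  structure height ≥ 22 ft: 112 ≥ 22 is true
  structure height ≤ 105 ft: 112 ≤ 105 is false
  front setback < 54 ft: 8 < 54 is true
  fees paid in full: yes → true
  zoning ∈ {C2, M1, R3}: C1 is not in the set → false
  variance granted: no → false
  lot area ≤ 5145 sq ft: 76352 ≤ 5145 is false
  parcel in flood zone: yes → true
Combine:
[1.1] NOT true = false
[1.2] NOT true = false
[1] false AND false = false
[2.1] NOT true = false
[2] false AND true = false
[3.1] NOT true = false
[3.3] NOT true = false
[3] false AND true AND false = false
[4] false AND true = false
[5.1] NOT true = false
[5.2] NOT false = true
[5] false AND true = false
[6.2] NOT true = false
[6] false AND false = false
[7] false AND true = false
[root] false OR false OR false OR false OR false OR false OR false = false
Overall: false → denied

Denied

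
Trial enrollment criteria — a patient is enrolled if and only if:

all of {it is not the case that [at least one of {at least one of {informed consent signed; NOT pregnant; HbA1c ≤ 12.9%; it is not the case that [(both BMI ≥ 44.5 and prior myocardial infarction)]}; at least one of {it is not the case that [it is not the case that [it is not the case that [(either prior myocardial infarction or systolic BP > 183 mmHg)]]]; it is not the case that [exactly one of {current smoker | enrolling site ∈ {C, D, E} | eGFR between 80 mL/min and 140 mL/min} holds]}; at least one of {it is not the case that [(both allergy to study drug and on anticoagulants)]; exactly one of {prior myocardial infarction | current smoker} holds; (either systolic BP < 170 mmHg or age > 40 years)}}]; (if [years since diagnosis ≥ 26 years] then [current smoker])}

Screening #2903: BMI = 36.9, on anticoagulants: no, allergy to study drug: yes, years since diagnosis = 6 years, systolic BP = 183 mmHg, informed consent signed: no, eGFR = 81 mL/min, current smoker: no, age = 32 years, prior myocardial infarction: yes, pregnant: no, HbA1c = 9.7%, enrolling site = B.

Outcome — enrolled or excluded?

Atomic conditions:
  informed consent signed: no → false
  NOT pregnant: no → true
  HbA1c ≤ 12.9%: 9.7 ≤ 12.9 is true
  BMI ≥ 44.5: 36.9 ≥ 44.5 is false
  prior myocardial infarction: yes → true
  systolic BP > 183 mmHg: 183 > 183 is false
  current smoker: no → false
  enrolling site ∈ {C, D, E}: B is not in the set → false
  eGFR between 80 mL/min and 140 mL/min: 81 in [80, 140] is true
  allergy to study drug: yes → true
  on anticoagulants: no → false
  systolic BP < 170 mmHg: 183 < 170 is false
  age > 40 years: 32 > 40 is false
  years since diagnosis ≥ 26 years: 6 ≥ 26 is false
Combine:
[1.1.1.4.1] false AND true = false
[1.1.1.4] NOT false = true
[1.1.1] false OR true OR true OR true = true
[1.1.2.1.1.1.1] true OR false = true
[1.1.2.1.1.1] NOT true = false
[1.1.2.1.1] NOT false = true
[1.1.2.1] NOT true = false
[1.1.2.2.1] exactly-one(false, false, true) = true
[1.1.2.2] NOT true = false
[1.1.2] false OR false = false
[1.1.3.1.1] true AND false = false
[1.1.3.1] NOT false = true
[1.1.3.2] exactly-one(true, false) = true
[1.1.3.3] false OR false = false
[1.1.3] true OR true OR false = true
[1.1] true OR false OR true = true
[1] NOT true = false
[2] false → false (antecedent false ⇒ implication holds) = true
[root] false AND true = false
Overall: false → excluded

Excluded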